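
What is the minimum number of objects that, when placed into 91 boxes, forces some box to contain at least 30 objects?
n = (30 − 1)·91 + 1 = 2640

By the generalised pigeonhole principle, to guarantee some box contains ≥ r objects we need more than (r − 1) · k objects total. Threshold: n = (r − 1) · k + 1. With r = 30 and k = 91: n = 29 · 91 + 1 = 2639 + 1 = 2640. For n = 2639 = 29 · 91, we can put exactly 29 objects in every box, avoiding 30 in any single one — so 2640 is tight.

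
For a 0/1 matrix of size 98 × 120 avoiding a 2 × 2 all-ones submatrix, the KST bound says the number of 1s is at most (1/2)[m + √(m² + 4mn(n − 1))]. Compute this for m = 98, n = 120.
z(98, 120; 2, 2) ≤ (1/2)[98 + √(98² + 4·98·120·119)] = (1/2)[98 + √5607364] = 1232.9937

Kővári–Sós–Turán: let r_1, ..., r_98 be the row sums and z = Σ r_i the total number of 1s. Each pair of columns can share at most one row with both entries 1 (else a 2×2 all-ones block appears), so Σ_i C(r_i, 2) ≤ C(120, 2) = 7140. By convexity Σ_i C(r_i, 2) ≥ 98·C(z/98, 2) = z(z − 98)/(2·98), giving z² − 98z − 98·120·119 ≤ 0 and hence z ≤ (1/2)[98 + √(9604 + 4·1399440)] = (1/2)[98 + √5607364] ≈ (1/2)(98 + 2367.9873) = 1232.9937.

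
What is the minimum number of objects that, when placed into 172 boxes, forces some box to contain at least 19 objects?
n = (19 − 1)·172 + 1 = 3097

By the generalised pigeonhole principle, to guarantee some box contains ≥ r objects we need more than (r − 1) · k objects total. Threshold: n = (r − 1) · k + 1. With r = 19 and k = 172: n = 18 · 172 + 1 = 3096 + 1 = 3097. For n = 3096 = 18 · 172, we can put exactly 18 objects in every box, avoiding 19 in any single one — so 3097 is tight.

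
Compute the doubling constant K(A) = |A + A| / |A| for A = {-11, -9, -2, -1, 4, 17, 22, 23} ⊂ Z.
K = |A + A| / |A| = 33/8

Enumerate A + A = {a + b : a, b ∈ A}. With |A| = 8, there are |A|^2 = 64 ordered sum pairs; collecting distinct values, A + A = {-22, -20, -18, -13, -12, -11, -10, -7, -5, -4, -3, -2, 2, 3, 6, 8, 11, 12, 13, 14, 15, 16, 20, 21, 22, 26, 27, 34, 39, 40, 44, 45, 46}, so |A + A| = 33. Thus K = 33/8. For comparison, the minimum possible |A + A| over all 8-element sets is 2·8 − 1 = 15 (so min K = 15/8), attained only by arithmetic progressions.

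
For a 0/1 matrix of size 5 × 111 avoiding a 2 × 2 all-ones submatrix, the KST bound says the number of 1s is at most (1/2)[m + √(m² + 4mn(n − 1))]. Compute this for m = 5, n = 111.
z(5, 111; 2, 2) ≤ (1/2)[5 + √(5² + 4·5·111·110)] = (1/2)[5 + √244225] = 249.5956

Kővári–Sós–Turán: let r_1, ..., r_5 be the row sums and z = Σ r_i the total number of 1s. Each pair of columns can share at most one row with both entries 1 (else a 2×2 all-ones block appears), so Σ_i C(r_i, 2) ≤ C(111, 2) = 6105. By convexity Σ_i C(r_i, 2) ≥ 5·C(z/5, 2) = z(z − 5)/(2·5), giving z² − 5z − 5·111·110 ≤ 0 and hence z ≤ (1/2)[5 + √(25 + 4·61050)] = (1/2)[5 + √244225] ≈ (1/2)(5 + 494.1913) = 249.5956.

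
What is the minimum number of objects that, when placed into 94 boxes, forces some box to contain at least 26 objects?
n = (26 − 1)·94 + 1 = 2351

By the generalised pigeonhole principle, to guarantee some box contains ≥ r objects we need more than (r − 1) · k objects total. Threshold: n = (r − 1) · k + 1. With r = 26 and k = 94: n = 25 · 94 + 1 = 2350 + 1 = 2351. For n = 2350 = 25 · 94, we can put exactly 25 objects in every box, avoiding 26 in any single one — so 2351 is tight.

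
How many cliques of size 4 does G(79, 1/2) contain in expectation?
E[# K_4] = C(79, 4) · (1/2)^C(4, 2) = 1502501 / 2^6 = 23476.578125

For each 4-subset S of vertices (there are C(79, 4) = 1502501 such S), let X_S = 1 if S induces a K_4 (all C(4, 2) = 6 edges present). Then P(X_S = 1) = (1/2)^6 = 1/64. By linearity of expectation, E[# K_4] = C(79, 4) · (1/2)^6 = 1502501 / 64 = 23476.578125.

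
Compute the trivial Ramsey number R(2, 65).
R(2, 65) = 65

R(2, k) = k for all k ≥ 2: in a 2-colouring of K_k, either some edge is red (a red K_2) or all edges are blue (a blue K_k). And K_{64} coloured all-blue has no blue K_65, so R(2, 65) > 64. Hence R(2, 65) = 65.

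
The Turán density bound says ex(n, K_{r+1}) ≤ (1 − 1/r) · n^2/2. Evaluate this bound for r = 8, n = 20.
Turán density bound = (7/8) · 20^2/2 = 175

Turán's theorem: ex(n, K_{r+1}) is achieved by the complete r-partite Turán graph T(n, r) with parts as balanced as possible, and is at most (1 − 1/r) · n^2/2. For r = 8, n = 20: the density bound is (7/8) · 400/2 = 175. The integer-valued extremum is e(T(20, 8)) = 174, which is strictly less than the density bound 175 since 8 ∤ 20 (the parts of T(20, 8) cannot all be equal).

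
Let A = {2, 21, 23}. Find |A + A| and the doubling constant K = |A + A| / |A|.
K = |A + A| / |A| = 6/3 = 2

Enumerate A + A = {a + b : a, b ∈ A}. With |A| = 3, there are |A|^2 = 9 ordered sum pairs; collecting distinct values, A + A = {4, 23, 25, 42, 44, 46}, so |A + A| = 6. Thus K = 6/3 = 2. For comparison, the minimum possible |A + A| over all 3-element sets is 2·3 − 1 = 5 (so min K = 5/3), attained only by arithmetic progressions.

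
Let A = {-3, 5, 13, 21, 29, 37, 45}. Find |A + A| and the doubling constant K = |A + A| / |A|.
K = |A + A| / |A| = 13/7

Enumerate A + A = {a + b : a, b ∈ A}. With |A| = 7, there are |A|^2 = 49 ordered sum pairs; collecting distinct values, A + A = {-6, 2, 10, 18, 26, 34, 42, 50, 58, 66, 74, 82, 90}, so |A + A| = 13. Thus K = 13/7. Here |A + A| = 2|A| − 1 = 13, the minimum possible — so K = 13/7 is minimal, which holds iff A is an arithmetic progression.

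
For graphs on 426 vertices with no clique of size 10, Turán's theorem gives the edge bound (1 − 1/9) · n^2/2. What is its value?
Turán density bound = (8/9) · 426^2/2 = 80656

Turán's theorem: ex(n, K_{r+1}) is achieved by the complete r-partite Turán graph T(n, r) with parts as balanced as possible, and is at most (1 − 1/r) · n^2/2. For r = 9, n = 426: the density bound is (8/9) · 181476/2 = 80656. The integer-valued extremum is e(T(426, 9)) = 80655, which is strictly less than the density bound 80656 since 9 ∤ 426 (the parts of T(426, 9) cannot all be equal).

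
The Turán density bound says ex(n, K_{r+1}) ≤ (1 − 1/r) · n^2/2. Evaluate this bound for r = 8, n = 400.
Turán density bound = (7/8) · 400^2/2 = 70000

Turán's theorem: ex(n, K_{r+1}) is achieved by the complete r-partite Turán graph T(n, r) with parts as balanced as possible, and is at most (1 − 1/r) · n^2/2. For r = 8, n = 400: the density bound is (7/8) · 160000/2 = 70000. Since 8 ∣ 400, the Turán graph T(400, 8) has parts of equal size 50, and its edge count e(T(400, 8)) = 70000 attains the density bound exactly.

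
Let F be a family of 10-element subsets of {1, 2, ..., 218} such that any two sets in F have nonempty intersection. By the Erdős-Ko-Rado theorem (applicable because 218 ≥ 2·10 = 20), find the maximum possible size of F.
max |F| = C(217, 9) = 2485227701968935

The Erdős-Ko-Rado theorem states: for n ≥ 2k, an intersecting family of k-subsets of an n-element set has size at most C(n − 1, k − 1), with equality for 'star' families {A ⊆ [n] : |A| = k, i ∈ A} (fix an element i). For n = 218, k = 10: C(217, 9) = 2485227701968935.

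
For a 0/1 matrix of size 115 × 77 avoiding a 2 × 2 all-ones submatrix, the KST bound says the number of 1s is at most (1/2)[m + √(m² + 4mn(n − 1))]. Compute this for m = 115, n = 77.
z(115, 77; 2, 2) ≤ (1/2)[115 + √(115² + 4·115·77·76)] = (1/2)[115 + √2705145] = 879.8663

Kővári–Sós–Turán: let r_1, ..., r_115 be the row sums and z = Σ r_i the total number of 1s. Each pair of columns can share at most one row with both entries 1 (else a 2×2 all-ones block appears), so Σ_i C(r_i, 2) ≤ C(77, 2) = 2926. By convexity Σ_i C(r_i, 2) ≥ 115·C(z/115, 2) = z(z − 115)/(2·115), giving z² − 115z − 115·77·76 ≤ 0 and hence z ≤ (1/2)[115 + √(13225 + 4·672980)] = (1/2)[115 + √2705145] ≈ (1/2)(115 + 1644.7325) = 879.8663.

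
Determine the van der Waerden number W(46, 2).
W(46, 2) = 46 + 1 = 47

A 2-term AP is any pair of integers, so a monochromatic 2-AP exists iff some colour is used at least twice. With 46 colours, the colouring i ↦ i on {1, ..., 46} uses each colour once, avoiding any monochromatic pair, so W(46, 2) > 46. For {1, ..., 47}, pigeonhole forces two integers of the same colour, which form a monochromatic 2-AP. Hence W(46, 2) = 47.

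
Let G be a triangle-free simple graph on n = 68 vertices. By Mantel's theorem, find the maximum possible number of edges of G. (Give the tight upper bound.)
ex(68, K_3) = ⌊68^2/4⌋ = 1156

Mantel (1907): a triangle-free graph on n vertices has at most ⌊n^2/4⌋ edges, with equality for the complete bipartite graph K_{⌊n/2⌋, ⌈n/2⌉}. For n = 68: ⌊68^2/4⌋ = ⌊4624/4⌋ = 1156. The extremal graph is K_{34, 34}, which has 34·34 = 1156 edges.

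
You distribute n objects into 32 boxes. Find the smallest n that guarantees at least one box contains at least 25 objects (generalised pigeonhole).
n = (25 − 1)·32 + 1 = 769

By the generalised pigeonhole principle, to guarantee some box contains ≥ r objects we need more than (r − 1) · k objects total. Threshold: n = (r − 1) · k + 1. With r = 25 and k = 32: n = 24 · 32 + 1 = 768 + 1 = 769. For n = 768 = 24 · 32, we can put exactly 24 objects in every box, avoiding 25 in any single one — so 769 is tight.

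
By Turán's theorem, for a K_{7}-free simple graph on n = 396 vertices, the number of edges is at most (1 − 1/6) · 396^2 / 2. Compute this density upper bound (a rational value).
Turán density bound = (5/6) · 396^2/2 = 65340

Turán's theorem: ex(n, K_{r+1}) is achieved by the complete r-partite Turán graph T(n, r) with parts as balanced as possible, and is at most (1 − 1/r) · n^2/2. For r = 6, n = 396: the density bound is (5/6) · 156816/2 = 65340. Since 6 ∣ 396, the Turán graph T(396, 6) has parts of equal size 66, and its edge count e(T(396, 6)) = 65340 attains the density bound exactly.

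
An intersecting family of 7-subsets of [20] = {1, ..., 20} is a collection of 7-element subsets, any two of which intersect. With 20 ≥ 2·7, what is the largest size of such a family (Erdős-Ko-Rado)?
max |F| = C(19, 6) = 27132

The Erdős-Ko-Rado theorem states: for n ≥ 2k, an intersecting family of k-subsets of an n-element set has size at most C(n − 1, k − 1), with equality for 'star' families {A ⊆ [n] : |A| = k, i ∈ A} (fix an element i). For n = 20, k = 7: C(19, 6) = 27132.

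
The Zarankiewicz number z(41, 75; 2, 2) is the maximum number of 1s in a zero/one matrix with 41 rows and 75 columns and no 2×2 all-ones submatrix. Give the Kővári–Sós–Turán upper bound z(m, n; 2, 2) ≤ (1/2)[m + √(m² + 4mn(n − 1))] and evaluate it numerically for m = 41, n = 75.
z(41, 75; 2, 2) ≤ (1/2)[41 + √(41² + 4·41·75·74)] = (1/2)[41 + √911881] = 497.9623

Kővári–Sós–Turán: let r_1, ..., r_41 be the row sums and z = Σ r_i the total number of 1s. Each pair of columns can share at most one row with both entries 1 (else a 2×2 all-ones block appears), so Σ_i C(r_i, 2) ≤ C(75, 2) = 2775. By convexity Σ_i C(r_i, 2) ≥ 41·C(z/41, 2) = z(z − 41)/(2·41), giving z² − 41z − 41·75·74 ≤ 0 and hence z ≤ (1/2)[41 + √(1681 + 4·227550)] = (1/2)[41 + √911881] ≈ (1/2)(41 + 954.9246) = 497.9623.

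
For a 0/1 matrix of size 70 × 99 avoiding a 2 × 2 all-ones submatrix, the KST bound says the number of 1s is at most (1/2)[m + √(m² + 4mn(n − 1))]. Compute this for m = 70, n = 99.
z(70, 99; 2, 2) ≤ (1/2)[70 + √(70² + 4·70·99·98)] = (1/2)[70 + √2721460] = 859.8424

Kővári–Sós–Turán: let r_1, ..., r_70 be the row sums and z = Σ r_i the total number of 1s. Each pair of columns can share at most one row with both entries 1 (else a 2×2 all-ones block appears), so Σ_i C(r_i, 2) ≤ C(99, 2) = 4851. By convexity Σ_i C(r_i, 2) ≥ 70·C(z/70, 2) = z(z − 70)/(2·70), giving z² − 70z − 70·99·98 ≤ 0 and hence z ≤ (1/2)[70 + √(4900 + 4·679140)] = (1/2)[70 + √2721460] ≈ (1/2)(70 + 1649.6848) = 859.8424.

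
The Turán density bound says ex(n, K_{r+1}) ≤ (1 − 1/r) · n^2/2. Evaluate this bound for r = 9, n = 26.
Turán density bound = (8/9) · 26^2/2 = 2704/9 ≈ 300.4444

Turán's theorem: ex(n, K_{r+1}) is achieved by the complete r-partite Turán graph T(n, r) with parts as balanced as possible, and is at most (1 − 1/r) · n^2/2. For r = 9, n = 26: the density bound is (8/9) · 676/2 = 2704/9 ≈ 300.4444. The integer-valued extremum is e(T(26, 9)) = 300, which is strictly less than the density bound 2704/9 since 9 ∤ 26 (the parts of T(26, 9) cannot all be equal).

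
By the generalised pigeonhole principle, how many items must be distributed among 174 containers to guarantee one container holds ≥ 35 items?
n = (35 − 1)·174 + 1 = 5917

By the generalised pigeonhole principle, to guarantee some box contains ≥ r objects we need more than (r − 1) · k objects total. Threshold: n = (r − 1) · k + 1. With r = 35 and k = 174: n = 34 · 174 + 1 = 5916 + 1 = 5917. For n = 5916 = 34 · 174, we can put exactly 34 objects in every box, avoiding 35 in any single one — so 5917 is tight.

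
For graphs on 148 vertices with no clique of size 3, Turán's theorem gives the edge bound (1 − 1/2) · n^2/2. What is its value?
Turán density bound = (1/2) · 148^2/2 = 5476

Turán's theorem: ex(n, K_{r+1}) is achieved by the complete r-partite Turán graph T(n, r) with parts as balanced as possible, and is at most (1 − 1/r) · n^2/2. For r = 2, n = 148: the density bound is (1/2) · 21904/2 = 5476. Since 2 ∣ 148, the Turán graph T(148, 2) has parts of equal size 74, and its edge count e(T(148, 2)) = 5476 attains the density bound exactly.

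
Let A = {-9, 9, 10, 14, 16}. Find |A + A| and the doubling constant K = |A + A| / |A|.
K = |A + A| / |A| = 15/5 = 3

Enumerate A + A = {a + b : a, b ∈ A}. With |A| = 5, there are |A|^2 = 25 ordered sum pairs; collecting distinct values, A + A = {-18, 0, 1, 5, 7, 18, 19, 20, 23, 24, 25, 26, 28, 30, 32}, so |A + A| = 15. Thus K = 15/5 = 3. For comparison, the minimum possible |A + A| over all 5-element sets is 2·5 − 1 = 9 (so min K = 9/5), attained only by arithmetic progressions.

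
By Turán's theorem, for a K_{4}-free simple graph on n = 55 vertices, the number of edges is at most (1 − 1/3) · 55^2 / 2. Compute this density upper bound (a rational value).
Turán density bound = (2/3) · 55^2/2 = 3025/3 ≈ 1008.3333

Turán's theorem: ex(n, K_{r+1}) is achieved by the complete r-partite Turán graph T(n, r) with parts as balanced as possible, and is at most (1 − 1/r) · n^2/2. For r = 3, n = 55: the density bound is (2/3) · 3025/2 = 3025/3 ≈ 1008.3333. The integer-valued extremum is e(T(55, 3)) = 1008, which is strictly less than the density bound 3025/3 since 3 ∤ 55 (the parts of T(55, 3) cannot all be equal).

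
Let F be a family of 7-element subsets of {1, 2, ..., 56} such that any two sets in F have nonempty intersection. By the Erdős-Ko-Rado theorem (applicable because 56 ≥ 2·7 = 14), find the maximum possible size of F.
max |F| = C(55, 6) = 28989675

Erdős-Ko-Rado (1961): when n ≥ 2k, max |F| = C(n−1, k−1). The bound is attained by the star {A : i ∈ A} for any fixed i ∈ [n]. Here C(56−1, 7−1) = C(55, 6) = 28989675.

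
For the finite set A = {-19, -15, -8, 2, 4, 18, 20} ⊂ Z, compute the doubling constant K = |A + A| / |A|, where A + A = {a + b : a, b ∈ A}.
K = |A + A| / |A| = 27/7

Enumerate A + A = {a + b : a, b ∈ A}. With |A| = 7, there are |A|^2 = 49 ordered sum pairs; collecting distinct values, A + A = {-38, -34, -30, -27, -23, -17, -16, -15, -13, -11, -6, -4, -1, 1, 3, 4, 5, 6, 8, 10, 12, 20, 22, 24, 36, 38, 40}, so |A + A| = 27. Thus K = 27/7. For comparison, the minimum possible |A + A| over all 7-element sets is 2·7 − 1 = 13 (so min K = 13/7), attained only by arithmetic progressions.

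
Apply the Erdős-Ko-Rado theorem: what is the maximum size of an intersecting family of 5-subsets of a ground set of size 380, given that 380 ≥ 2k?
max |F| = C(379, 4) = 846153126

The Erdős-Ko-Rado theorem states: for n ≥ 2k, an intersecting family of k-subsets of an n-element set has size at most C(n − 1, k − 1), with equality for 'star' families {A ⊆ [n] : |A| = k, i ∈ A} (fix an element i). For n = 380, k = 5: C(379, 4) = 846153126.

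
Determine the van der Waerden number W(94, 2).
W(94, 2) = 94 + 1 = 95

A 2-term AP is any pair of integers, so a monochromatic 2-AP exists iff some colour is used at least twice. With 94 colours, the colouring i ↦ i on {1, ..., 94} uses each colour once, avoiding any monochromatic pair, so W(94, 2) > 94. For {1, ..., 95}, pigeonhole forces two integers of the same colour, which form a monochromatic 2-AP. Hence W(94, 2) = 95.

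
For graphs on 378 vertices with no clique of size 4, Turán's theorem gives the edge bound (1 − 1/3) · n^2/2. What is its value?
Turán density bound = (2/3) · 378^2/2 = 47628

Turán's theorem: ex(n, K_{r+1}) is achieved by the complete r-partite Turán graph T(n, r) with parts as balanced as possible, and is at most (1 − 1/r) · n^2/2. For r = 3, n = 378: the density bound is (2/3) · 142884/2 = 47628. Since 3 ∣ 378, the Turán graph T(378, 3) has parts of equal size 126, and its edge count e(T(378, 3)) = 47628 attains the density bound exactly.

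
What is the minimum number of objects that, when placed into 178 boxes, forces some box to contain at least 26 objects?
n = (26 − 1)·178 + 1 = 4451

By the generalised pigeonhole principle, to guarantee some box contains ≥ r objects we need more than (r − 1) · k objects total. Threshold: n = (r − 1) · k + 1. With r = 26 and k = 178: n = 25 · 178 + 1 = 4450 + 1 = 4451. For n = 4450 = 25 · 178, we can put exactly 25 objects in every box, avoiding 26 in any single one — so 4451 is tight.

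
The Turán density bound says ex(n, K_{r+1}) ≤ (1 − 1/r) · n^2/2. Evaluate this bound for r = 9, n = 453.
Turán density bound = (8/9) · 453^2/2 = 91204

Turán's theorem: ex(n, K_{r+1}) is achieved by the complete r-partite Turán graph T(n, r) with parts as balanced as possible, and is at most (1 − 1/r) · n^2/2. For r = 9, n = 453: the density bound is (8/9) · 205209/2 = 91204. The integer-valued extremum is e(T(453, 9)) = 91203, which is strictly less than the density bound 91204 since 9 ∤ 453 (the parts of T(453, 9) cannot all be equal).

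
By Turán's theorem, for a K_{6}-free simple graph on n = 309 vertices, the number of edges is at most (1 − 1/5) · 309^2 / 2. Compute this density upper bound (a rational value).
Turán density bound = (4/5) · 309^2/2 = 190962/5 ≈ 38192.4

Turán's theorem: ex(n, K_{r+1}) is achieved by the complete r-partite Turán graph T(n, r) with parts as balanced as possible, and is at most (1 − 1/r) · n^2/2. For r = 5, n = 309: the density bound is (4/5) · 95481/2 = 190962/5 ≈ 38192.4. The integer-valued extremum is e(T(309, 5)) = 38192, which is strictly less than the density bound 190962/5 since 5 ∤ 309 (the parts of T(309, 5) cannot all be equal).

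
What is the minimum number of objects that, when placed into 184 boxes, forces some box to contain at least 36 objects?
n = (36 − 1)·184 + 1 = 6441

By the generalised pigeonhole principle, to guarantee some box contains ≥ r objects we need more than (r − 1) · k objects total. Threshold: n = (r − 1) · k + 1. With r = 36 and k = 184: n = 35 · 184 + 1 = 6440 + 1 = 6441. For n = 6440 = 35 · 184, we can put exactly 35 objects in every box, avoiding 36 in any single one — so 6441 is tight.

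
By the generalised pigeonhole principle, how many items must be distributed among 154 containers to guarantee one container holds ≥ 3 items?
n = (3 − 1)·154 + 1 = 309

By the generalised pigeonhole principle, to guarantee some box contains ≥ r objects we need more than (r − 1) · k objects total. Threshold: n = (r − 1) · k + 1. With r = 3 and k = 154: n = 2 · 154 + 1 = 308 + 1 = 309. For n = 308 = 2 · 154, we can put exactly 2 objects in every box, avoiding 3 in any single one — so 309 is tight.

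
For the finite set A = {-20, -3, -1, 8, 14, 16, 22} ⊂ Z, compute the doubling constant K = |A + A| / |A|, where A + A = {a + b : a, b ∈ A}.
K = |A + A| / |A| = 24/7

Enumerate A + A = {a + b : a, b ∈ A}. With |A| = 7, there are |A|^2 = 49 ordered sum pairs; collecting distinct values, A + A = {-40, -23, -21, -12, -6, -4, -2, 2, 5, 7, 11, 13, 15, 16, 19, 21, 22, 24, 28, 30, 32, 36, 38, 44}, so |A + A| = 24. Thus K = 24/7. For comparison, the minimum possible |A + A| over all 7-element sets is 2·7 − 1 = 13 (so min K = 13/7), attained only by arithmetic progressions.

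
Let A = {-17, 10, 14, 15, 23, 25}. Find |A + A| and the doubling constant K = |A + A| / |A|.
K = |A + A| / |A| = 21/6 = 7/2

Enumerate A + A = {a + b : a, b ∈ A}. With |A| = 6, there are |A|^2 = 36 ordered sum pairs; collecting distinct values, A + A = {-34, -7, -3, -2, 6, 8, 20, 24, 25, 28, 29, 30, 33, 35, 37, 38, 39, 40, 46, 48, 50}, so |A + A| = 21. Thus K = 21/6 = 7/2. For comparison, the minimum possible |A + A| over all 6-element sets is 2·6 − 1 = 11 (so min K = 11/6), attained only by arithmetic progressions.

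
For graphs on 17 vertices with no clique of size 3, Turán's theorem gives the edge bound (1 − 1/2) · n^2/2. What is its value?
Turán density bound = (1/2) · 17^2/2 = 289/4 ≈ 72.25

Turán's theorem: ex(n, K_{r+1}) is achieved by the complete r-partite Turán graph T(n, r) with parts as balanced as possible, and is at most (1 − 1/r) · n^2/2. For r = 2, n = 17: the density bound is (1/2) · 289/2 = 289/4 ≈ 72.25. The integer-valued extremum is e(T(17, 2)) = 72, which is strictly less than the density bound 289/4 since 2 ∤ 17 (the parts of T(17, 2) cannot all be equal).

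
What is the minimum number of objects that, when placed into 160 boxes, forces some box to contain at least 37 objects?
n = (37 − 1)·160 + 1 = 5761

By the generalised pigeonhole principle, to guarantee some box contains ≥ r objects we need more than (r − 1) · k objects total. Threshold: n = (r − 1) · k + 1. With r = 37 and k = 160: n = 36 · 160 + 1 = 5760 + 1 = 5761. For n = 5760 = 36 · 160, we can put exactly 36 objects in every box, avoiding 37 in any single one — so 5761 is tight.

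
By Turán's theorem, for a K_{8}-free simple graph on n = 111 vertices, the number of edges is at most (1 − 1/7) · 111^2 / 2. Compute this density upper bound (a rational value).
Turán density bound = (6/7) · 111^2/2 = 36963/7 ≈ 5280.4286

Turán's theorem: ex(n, K_{r+1}) is achieved by the complete r-partite Turán graph T(n, r) with parts as balanced as possible, and is at most (1 − 1/r) · n^2/2. For r = 7, n = 111: the density bound is (6/7) · 12321/2 = 36963/7 ≈ 5280.4286. The integer-valued extremum is e(T(111, 7)) = 5280, which is strictly less than the density bound 36963/7 since 7 ∤ 111 (the parts of T(111, 7) cannot all be equal).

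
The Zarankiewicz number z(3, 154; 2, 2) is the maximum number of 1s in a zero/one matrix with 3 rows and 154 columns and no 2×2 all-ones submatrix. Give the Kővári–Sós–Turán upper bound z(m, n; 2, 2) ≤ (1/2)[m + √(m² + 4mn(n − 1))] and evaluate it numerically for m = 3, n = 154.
z(3, 154; 2, 2) ≤ (1/2)[3 + √(3² + 4·3·154·153)] = (1/2)[3 + √282753] = 267.3726

Kővári–Sós–Turán: let r_1, ..., r_3 be the row sums and z = Σ r_i the total number of 1s. Each pair of columns can share at most one row with both entries 1 (else a 2×2 all-ones block appears), so Σ_i C(r_i, 2) ≤ C(154, 2) = 11781. By convexity Σ_i C(r_i, 2) ≥ 3·C(z/3, 2) = z(z − 3)/(2·3), giving z² − 3z − 3·154·153 ≤ 0 and hence z ≤ (1/2)[3 + √(9 + 4·70686)] = (1/2)[3 + √282753] ≈ (1/2)(3 + 531.7452) = 267.3726.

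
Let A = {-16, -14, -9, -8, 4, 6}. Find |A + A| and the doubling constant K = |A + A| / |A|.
K = |A + A| / |A| = 20/6 = 10/3

Enumerate A + A = {a + b : a, b ∈ A}. With |A| = 6, there are |A|^2 = 36 ordered sum pairs; collecting distinct values, A + A = {-32, -30, -28, -25, -24, -23, -22, -18, -17, -16, -12, -10, -8, -5, -4, -3, -2, 8, 10, 12}, so |A + A| = 20. Thus K = 20/6 = 10/3. For comparison, the minimum possible |A + A| over all 6-element sets is 2·6 − 1 = 11 (so min K = 11/6), attained only by arithmetic progressions.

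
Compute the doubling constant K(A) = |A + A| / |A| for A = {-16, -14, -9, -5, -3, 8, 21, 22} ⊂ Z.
K = |A + A| / |A| = 31/8

Enumerate A + A = {a + b : a, b ∈ A}. With |A| = 8, there are |A|^2 = 64 ordered sum pairs; collecting distinct values, A + A = {-32, -30, -28, -25, -23, -21, -19, -18, -17, -14, -12, -10, -8, -6, -1, 3, 5, 6, 7, 8, 12, 13, 16, 17, 18, 19, 29, 30, 42, 43, 44}, so |A + A| = 31. Thus K = 31/8. For comparison, the minimum possible |A + A| over all 8-element sets is 2·8 − 1 = 15 (so min K = 15/8), attained only by arithmetic progressions.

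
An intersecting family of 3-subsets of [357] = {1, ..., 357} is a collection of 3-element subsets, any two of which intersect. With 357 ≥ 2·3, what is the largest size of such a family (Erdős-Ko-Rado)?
max |F| = C(356, 2) = 63190

The Erdős-Ko-Rado theorem states: for n ≥ 2k, an intersecting family of k-subsets of an n-element set has size at most C(n − 1, k − 1), with equality for 'star' families {A ⊆ [n] : |A| = k, i ∈ A} (fix an element i). For n = 357, k = 3: C(356, 2) = 63190.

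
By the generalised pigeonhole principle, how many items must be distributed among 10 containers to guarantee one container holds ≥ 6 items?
n = (6 − 1)·10 + 1 = 51

By the generalised pigeonhole principle, to guarantee some box contains ≥ r objects we need more than (r − 1) · k objects total. Threshold: n = (r − 1) · k + 1. With r = 6 and k = 10: n = 5 · 10 + 1 = 50 + 1 = 51. For n = 50 = 5 · 10, we can put exactly 5 objects in every box, avoiding 6 in any single one — so 51 is tight.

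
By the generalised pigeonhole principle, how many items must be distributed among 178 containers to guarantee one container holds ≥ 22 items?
n = (22 − 1)·178 + 1 = 3739

By the generalised pigeonhole principle, to guarantee some box contains ≥ r objects we need more than (r − 1) · k objects total. Threshold: n = (r − 1) · k + 1. With r = 22 and k = 178: n = 21 · 178 + 1 = 3738 + 1 = 3739. For n = 3738 = 21 · 178, we can put exactly 21 objects in every box, avoiding 22 in any single one — so 3739 is tight.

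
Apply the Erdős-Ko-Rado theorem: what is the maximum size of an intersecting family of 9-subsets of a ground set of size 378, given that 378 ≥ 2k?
max |F| = C(377, 8) = 9391586156684875

Erdős-Ko-Rado (1961): when n ≥ 2k, max |F| = C(n−1, k−1). The bound is attained by the star {A : i ∈ A} for any fixed i ∈ [n]. Here C(378−1, 9−1) = C(377, 8) = 9391586156684875.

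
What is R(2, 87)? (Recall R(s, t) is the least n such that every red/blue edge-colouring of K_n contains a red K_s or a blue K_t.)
R(2, 87) = 87

R(2, k) = k for all k ≥ 2: in a 2-colouring of K_k, either some edge is red (a red K_2) or all edges are blue (a blue K_k). And K_{86} coloured all-blue has no blue K_87, so R(2, 87) > 86. Hence R(2, 87) = 87.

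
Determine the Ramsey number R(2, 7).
R(2, 7) = 7

R(2, k) = k for all k ≥ 2: in a 2-colouring of K_k, either some edge is red (a red K_2) or all edges are blue (a blue K_k). And K_{6} coloured all-blue has no blue K_7, so R(2, 7) > 6. Hence R(2, 7) = 7.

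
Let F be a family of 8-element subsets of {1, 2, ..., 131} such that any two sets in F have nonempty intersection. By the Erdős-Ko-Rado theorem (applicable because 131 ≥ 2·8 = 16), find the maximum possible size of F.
max |F| = C(130, 7) = 105637584000

The Erdős-Ko-Rado theorem states: for n ≥ 2k, an intersecting family of k-subsets of an n-element set has size at most C(n − 1, k − 1), with equality for 'star' families {A ⊆ [n] : |A| = k, i ∈ A} (fix an element i). For n = 131, k = 8: C(130, 7) = 105637584000.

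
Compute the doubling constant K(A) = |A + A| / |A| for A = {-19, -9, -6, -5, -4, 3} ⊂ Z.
K = |A + A| / |A| = 20/6 = 10/3

Enumerate A + A = {a + b : a, b ∈ A}. With |A| = 6, there are |A|^2 = 36 ordered sum pairs; collecting distinct values, A + A = {-38, -28, -25, -24, -23, -18, -16, -15, -14, -13, -12, -11, -10, -9, -8, -6, -3, -2, -1, 6}, so |A + A| = 20. Thus K = 20/6 = 10/3. For comparison, the minimum possible |A + A| over all 6-element sets is 2·6 − 1 = 11 (so min K = 11/6), attained only by arithmetic progressions.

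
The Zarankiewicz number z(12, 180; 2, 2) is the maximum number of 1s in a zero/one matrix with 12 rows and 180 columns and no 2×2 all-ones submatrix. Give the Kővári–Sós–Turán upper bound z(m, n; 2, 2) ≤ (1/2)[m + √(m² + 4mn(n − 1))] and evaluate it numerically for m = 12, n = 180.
z(12, 180; 2, 2) ≤ (1/2)[12 + √(12² + 4·12·180·179)] = (1/2)[12 + √1546704] = 627.8328

Kővári–Sós–Turán: let r_1, ..., r_12 be the row sums and z = Σ r_i the total number of 1s. Each pair of columns can share at most one row with both entries 1 (else a 2×2 all-ones block appears), so Σ_i C(r_i, 2) ≤ C(180, 2) = 16110. By convexity Σ_i C(r_i, 2) ≥ 12·C(z/12, 2) = z(z − 12)/(2·12), giving z² − 12z − 12·180·179 ≤ 0 and hence z ≤ (1/2)[12 + √(144 + 4·386640)] = (1/2)[12 + √1546704] ≈ (1/2)(12 + 1243.6655) = 627.8328.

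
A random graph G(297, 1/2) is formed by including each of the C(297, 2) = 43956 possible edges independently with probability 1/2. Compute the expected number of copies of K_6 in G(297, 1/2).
E[# K_6] = C(297, 6) · (1/2)^C(6, 2) = 906015196548 / 2^15 = 226503799137/8192 ≈ 27649389.543091

For each 6-subset S of vertices (there are C(297, 6) = 906015196548 such S), let X_S = 1 if S induces a K_6 (all C(6, 2) = 15 edges present). Then P(X_S = 1) = (1/2)^15 = 1/32768. By linearity of expectation, E[# K_6] = C(297, 6) · (1/2)^15 = 906015196548 / 32768 = 226503799137/8192 ≈ 27649389.543091.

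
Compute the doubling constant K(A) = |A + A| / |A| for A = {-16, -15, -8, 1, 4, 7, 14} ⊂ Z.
K = |A + A| / |A| = 26/7

Enumerate A + A = {a + b : a, b ∈ A}. With |A| = 7, there are |A|^2 = 49 ordered sum pairs; collecting distinct values, A + A = {-32, -31, -30, -24, -23, -16, -15, -14, -12, -11, -9, -8, -7, -4, -2, -1, 2, 5, 6, 8, 11, 14, 15, 18, 21, 28}, so |A + A| = 26. Thus K = 26/7. For comparison, the minimum possible |A + A| over all 7-element sets is 2·7 − 1 = 13 (so min K = 13/7), attained only by arithmetic progressions.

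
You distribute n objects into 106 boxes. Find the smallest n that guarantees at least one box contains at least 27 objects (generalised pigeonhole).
n = (27 − 1)·106 + 1 = 2757

By the generalised pigeonhole principle, to guarantee some box contains ≥ r objects we need more than (r − 1) · k objects total. Threshold: n = (r − 1) · k + 1. With r = 27 and k = 106: n = 26 · 106 + 1 = 2756 + 1 = 2757. For n = 2756 = 26 · 106, we can put exactly 26 objects in every box, avoiding 27 in any single one — so 2757 is tight.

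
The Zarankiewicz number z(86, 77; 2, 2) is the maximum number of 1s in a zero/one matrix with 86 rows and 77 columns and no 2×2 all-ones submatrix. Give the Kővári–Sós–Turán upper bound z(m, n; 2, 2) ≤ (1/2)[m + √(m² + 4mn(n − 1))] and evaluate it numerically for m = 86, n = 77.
z(86, 77; 2, 2) ≤ (1/2)[86 + √(86² + 4·86·77·76)] = (1/2)[86 + √2020484] = 753.7187

Kővári–Sós–Turán: let r_1, ..., r_86 be the row sums and z = Σ r_i the total number of 1s. Each pair of columns can share at most one row with both entries 1 (else a 2×2 all-ones block appears), so Σ_i C(r_i, 2) ≤ C(77, 2) = 2926. By convexity Σ_i C(r_i, 2) ≥ 86·C(z/86, 2) = z(z − 86)/(2·86), giving z² − 86z − 86·77·76 ≤ 0 and hence z ≤ (1/2)[86 + √(7396 + 4·503272)] = (1/2)[86 + √2020484] ≈ (1/2)(86 + 1421.4373) = 753.7187.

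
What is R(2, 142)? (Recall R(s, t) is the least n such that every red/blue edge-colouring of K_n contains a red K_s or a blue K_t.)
R(2, 142) = 142

R(2, k) = k for all k ≥ 2: in a 2-colouring of K_k, either some edge is red (a red K_2) or all edges are blue (a blue K_k). And K_{141} coloured all-blue has no blue K_142, so R(2, 142) > 141. Hence R(2, 142) = 142.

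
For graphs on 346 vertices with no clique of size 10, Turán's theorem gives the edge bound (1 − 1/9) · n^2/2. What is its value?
Turán density bound = (8/9) · 346^2/2 = 478864/9 ≈ 53207.1111

Turán's theorem: ex(n, K_{r+1}) is achieved by the complete r-partite Turán graph T(n, r) with parts as balanced as possible, and is at most (1 − 1/r) · n^2/2. For r = 9, n = 346: the density bound is (8/9) · 119716/2 = 478864/9 ≈ 53207.1111. The integer-valued extremum is e(T(346, 9)) = 53206, which is strictly less than the density bound 478864/9 since 9 ∤ 346 (the parts of T(346, 9) cannot all be equal).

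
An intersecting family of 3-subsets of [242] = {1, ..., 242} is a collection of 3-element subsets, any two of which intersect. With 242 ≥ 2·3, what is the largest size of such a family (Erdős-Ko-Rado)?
max |F| = C(241, 2) = 28920

The Erdős-Ko-Rado theorem states: for n ≥ 2k, an intersecting family of k-subsets of an n-element set has size at most C(n − 1, k − 1), with equality for 'star' families {A ⊆ [n] : |A| = k, i ∈ A} (fix an element i). For n = 242, k = 3: C(241, 2) = 28920.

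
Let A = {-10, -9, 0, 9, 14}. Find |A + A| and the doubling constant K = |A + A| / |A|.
K = |A + A| / |A| = 14/5

Enumerate A + A = {a + b : a, b ∈ A}. With |A| = 5, there are |A|^2 = 25 ordered sum pairs; collecting distinct values, A + A = {-20, -19, -18, -10, -9, -1, 0, 4, 5, 9, 14, 18, 23, 28}, so |A + A| = 14. Thus K = 14/5. For comparison, the minimum possible |A + A| over all 5-element sets is 2·5 − 1 = 9 (so min K = 9/5), attained only by arithmetic progressions.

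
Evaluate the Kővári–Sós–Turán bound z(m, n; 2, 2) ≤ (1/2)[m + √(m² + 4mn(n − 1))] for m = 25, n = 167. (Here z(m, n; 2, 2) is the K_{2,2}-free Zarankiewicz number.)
z(25, 167; 2, 2) ≤ (1/2)[25 + √(25² + 4·25·167·166)] = (1/2)[25 + √2772825] = 845.0901

Kővári–Sós–Turán: let r_1, ..., r_25 be the row sums and z = Σ r_i the total number of 1s. Each pair of columns can share at most one row with both entries 1 (else a 2×2 all-ones block appears), so Σ_i C(r_i, 2) ≤ C(167, 2) = 13861. By convexity Σ_i C(r_i, 2) ≥ 25·C(z/25, 2) = z(z − 25)/(2·25), giving z² − 25z − 25·167·166 ≤ 0 and hence z ≤ (1/2)[25 + √(625 + 4·693050)] = (1/2)[25 + √2772825] ≈ (1/2)(25 + 1665.1802) = 845.0901.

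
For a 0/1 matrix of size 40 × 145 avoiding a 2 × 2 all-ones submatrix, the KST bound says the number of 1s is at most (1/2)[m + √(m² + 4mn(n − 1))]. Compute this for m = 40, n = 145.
z(40, 145; 2, 2) ≤ (1/2)[40 + √(40² + 4·40·145·144)] = (1/2)[40 + √3342400] = 934.1116

Kővári–Sós–Turán: let r_1, ..., r_40 be the row sums and z = Σ r_i the total number of 1s. Each pair of columns can share at most one row with both entries 1 (else a 2×2 all-ones block appears), so Σ_i C(r_i, 2) ≤ C(145, 2) = 10440. By convexity Σ_i C(r_i, 2) ≥ 40·C(z/40, 2) = z(z − 40)/(2·40), giving z² − 40z − 40·145·144 ≤ 0 and hence z ≤ (1/2)[40 + √(1600 + 4·835200)] = (1/2)[40 + √3342400] ≈ (1/2)(40 + 1828.2232) = 934.1116.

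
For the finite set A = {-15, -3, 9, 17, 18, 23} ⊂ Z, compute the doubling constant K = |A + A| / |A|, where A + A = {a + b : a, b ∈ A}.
K = |A + A| / |A| = 20/6 = 10/3

Enumerate A + A = {a + b : a, b ∈ A}. With |A| = 6, there are |A|^2 = 36 ordered sum pairs; collecting distinct values, A + A = {-30, -18, -6, 2, 3, 6, 8, 14, 15, 18, 20, 26, 27, 32, 34, 35, 36, 40, 41, 46}, so |A + A| = 20. Thus K = 20/6 = 10/3. For comparison, the minimum possible |A + A| over all 6-element sets is 2·6 − 1 = 11 (so min K = 11/6), attained only by arithmetic progressions.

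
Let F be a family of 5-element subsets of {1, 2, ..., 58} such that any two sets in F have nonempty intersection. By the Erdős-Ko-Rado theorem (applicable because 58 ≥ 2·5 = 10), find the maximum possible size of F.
max |F| = C(57, 4) = 395010

The Erdős-Ko-Rado theorem states: for n ≥ 2k, an intersecting family of k-subsets of an n-element set has size at most C(n − 1, k − 1), with equality for 'star' families {A ⊆ [n] : |A| = k, i ∈ A} (fix an element i). For n = 58, k = 5: C(57, 4) = 395010.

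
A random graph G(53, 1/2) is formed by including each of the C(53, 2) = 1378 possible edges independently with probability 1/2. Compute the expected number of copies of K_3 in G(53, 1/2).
E[# K_3] = C(53, 3) · (1/2)^C(3, 2) = 23426 / 2^3 = 11713/4 = 2928.25

For each 3-subset S of vertices (there are C(53, 3) = 23426 such S), let X_S = 1 if S induces a K_3 (all C(3, 2) = 3 edges present). Then P(X_S = 1) = (1/2)^3 = 1/8. By linearity of expectation, E[# K_3] = C(53, 3) · (1/2)^3 = 23426 / 8 = 11713/4 = 2928.25.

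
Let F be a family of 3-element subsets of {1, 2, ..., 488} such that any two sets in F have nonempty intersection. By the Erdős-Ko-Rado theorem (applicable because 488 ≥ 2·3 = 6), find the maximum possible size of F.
max |F| = C(487, 2) = 118341

Erdős-Ko-Rado (1961): when n ≥ 2k, max |F| = C(n−1, k−1). The bound is attained by the star {A : i ∈ A} for any fixed i ∈ [n]. Here C(488−1, 3−1) = C(487, 2) = 118341.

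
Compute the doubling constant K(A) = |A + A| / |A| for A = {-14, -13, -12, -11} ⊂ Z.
K = |A + A| / |A| = 7/4

Enumerate A + A = {a + b : a, b ∈ A}. With |A| = 4, there are |A|^2 = 16 ordered sum pairs; collecting distinct values, A + A = {-28, -27, -26, -25, -24, -23, -22}, so |A + A| = 7. Thus K = 7/4. Here |A + A| = 2|A| − 1 = 7, the minimum possible — so K = 7/4 is minimal, which holds iff A is an arithmetic progression.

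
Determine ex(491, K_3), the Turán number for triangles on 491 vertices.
ex(491, K_3) = ⌊491^2/4⌋ = 60270

Mantel (1907): a triangle-free graph on n vertices has at most ⌊n^2/4⌋ edges, with equality for the complete bipartite graph K_{⌊n/2⌋, ⌈n/2⌉}. For n = 491: ⌊491^2/4⌋ = ⌊241081/4⌋ = 60270. The extremal graph is K_{245, 246}, which has 245·246 = 60270 edges.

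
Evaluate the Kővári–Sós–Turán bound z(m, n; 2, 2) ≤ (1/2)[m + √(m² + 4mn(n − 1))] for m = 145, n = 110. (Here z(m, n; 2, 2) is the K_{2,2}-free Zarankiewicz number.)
z(145, 110; 2, 2) ≤ (1/2)[145 + √(145² + 4·145·110·109)] = (1/2)[145 + √6975225] = 1393.0326

Kővári–Sós–Turán: let r_1, ..., r_145 be the row sums and z = Σ r_i the total number of 1s. Each pair of columns can share at most one row with both entries 1 (else a 2×2 all-ones block appears), so Σ_i C(r_i, 2) ≤ C(110, 2) = 5995. By convexity Σ_i C(r_i, 2) ≥ 145·C(z/145, 2) = z(z − 145)/(2·145), giving z² − 145z − 145·110·109 ≤ 0 and hence z ≤ (1/2)[145 + √(21025 + 4·1738550)] = (1/2)[145 + √6975225] ≈ (1/2)(145 + 2641.0651) = 1393.0326.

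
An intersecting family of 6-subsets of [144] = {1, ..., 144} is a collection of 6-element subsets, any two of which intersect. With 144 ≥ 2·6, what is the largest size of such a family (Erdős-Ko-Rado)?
max |F| = C(143, 5) = 464306843

The Erdős-Ko-Rado theorem states: for n ≥ 2k, an intersecting family of k-subsets of an n-element set has size at most C(n − 1, k − 1), with equality for 'star' families {A ⊆ [n] : |A| = k, i ∈ A} (fix an element i). For n = 144, k = 6: C(143, 5) = 464306843.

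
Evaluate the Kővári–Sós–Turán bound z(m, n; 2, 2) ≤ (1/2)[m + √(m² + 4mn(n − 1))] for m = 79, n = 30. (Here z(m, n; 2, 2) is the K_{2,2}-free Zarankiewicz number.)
z(79, 30; 2, 2) ≤ (1/2)[79 + √(79² + 4·79·30·29)] = (1/2)[79 + √281161] = 304.6231

Kővári–Sós–Turán: let r_1, ..., r_79 be the row sums and z = Σ r_i the total number of 1s. Each pair of columns can share at most one row with both entries 1 (else a 2×2 all-ones block appears), so Σ_i C(r_i, 2) ≤ C(30, 2) = 435. By convexity Σ_i C(r_i, 2) ≥ 79·C(z/79, 2) = z(z − 79)/(2·79), giving z² − 79z − 79·30·29 ≤ 0 and hence z ≤ (1/2)[79 + √(6241 + 4·68730)] = (1/2)[79 + √281161] ≈ (1/2)(79 + 530.2462) = 304.6231.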